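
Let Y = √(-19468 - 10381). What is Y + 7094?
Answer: 7094 + I*√29849 ≈ 7094.0 + 172.77*I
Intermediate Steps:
Y = I*√29849 (Y = √(-29849) = I*√29849 ≈ 172.77*I)
Y + 7094 = I*√29849 + 7094 = 7094 + I*√29849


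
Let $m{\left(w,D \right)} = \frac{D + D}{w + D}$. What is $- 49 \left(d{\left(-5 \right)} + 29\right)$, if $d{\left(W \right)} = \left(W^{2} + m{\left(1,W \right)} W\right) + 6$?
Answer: $- \frac{4655}{2} \approx -2327.5$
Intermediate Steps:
$m{\left(w,D \right)} = \frac{2 D}{D + w}$
$d{\left(W \right)} = 6 + W^{2} + \frac{2 W^{2}}{1 + W}$ ($d{\left(W \right)} = \left(W^{2} + \frac{2 W}{W + 1} W\right) + 6 = \left(W^{2} + \frac{2 W}{1 + W} W\right) + 6 = \left(W^{2} + \frac{2 W^{2}}{1 + W}\right) + 6 = 6 + W^{2} + \frac{2 W^{2}}{1 + W}$)
$- 49 \left(d{\left(-5 \right)} + 29\right) = - 49 \left(\frac{2 \left(-5\right)^{2} + \left(1 - 5\right) \left(6 + \left(-5\right)^{2}\right)}{1 - 5} + 29\right) = - 49 \left(\frac{2 \cdot 25 - 4 \left(6 + 25\right)}{-4} + 29\right) = - 49 \left(- \frac{50 - 124}{4} + 29\right) = - 49 \left(\left(- \frac{1}{4}\right) \left(-74\right) + 29\right) = - 49 \left(\frac{37}{2} + 29\right) = \left(-49\right) \frac{95}{2} = - \frac{4655}{2}$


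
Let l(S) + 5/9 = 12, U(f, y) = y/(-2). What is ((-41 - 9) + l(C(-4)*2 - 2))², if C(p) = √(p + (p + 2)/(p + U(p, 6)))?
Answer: 120409/81 ≈ 1486.5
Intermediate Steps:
U(f, y) = -y/2 (U(f, y) = y*(-½) = -y/2)
C(p) = √(p + (2 + p)/(-3 + p)) (C(p) = √(p + (p + 2)/(p - ½*6)) = √(p + (2 + p)/(p - 3)) = √(p + (2 + p)/(-3 + p)))
l(S) = 103/9 (l(S) = -5/9 + 12 = 103/9)
((-41 - 9) + l(C(-4)*2 - 2))² = ((-41 - 9) + 103/9)² = (-50 + 103/9)² = (-347/9)² = 120409/81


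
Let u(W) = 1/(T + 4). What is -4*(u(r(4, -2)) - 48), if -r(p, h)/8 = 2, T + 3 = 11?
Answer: 575/3 ≈ 191.67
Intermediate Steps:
T = 8 (T = -3 + 11 = 8)
r(p, h) = -16 (r(p, h) = -8*2 = -16)
u(W) = 1/12 (u(W) = 1/(8 + 4) = 1/12)
-4*(u(r(4, -2)) - 48) = -4*(1/12 - 48) = -4*(-575/12) = 575/3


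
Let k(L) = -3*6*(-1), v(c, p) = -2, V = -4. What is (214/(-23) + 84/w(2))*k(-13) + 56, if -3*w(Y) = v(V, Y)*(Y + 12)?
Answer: 1162/23 ≈ 50.522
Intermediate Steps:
w(Y) = 8 + 2*Y/3 (w(Y) = -(-2)*(Y + 12)/3 = -(-2)*(12 + Y)/3 = -(-24 - 2*Y)/3 = 8 + 2*Y/3)
k(L) = 18 (k(L) = -18*(-1) = 18)
(214/(-23) + 84/w(2))*k(-13) + 56 = (214/(-23) + 84/(8 + (⅔)*2))*18 + 56 = (214*(-1/23) + 84/(8 + 4/3))*18 + 56 = (-214/23 + 84/(28/3))*18 + 56 = (-214/23 + 84*(3/28))*18 + 56 = (-214/23 + 9)*18 + 56 = -7/23*18 + 56 = -126/23 + 56 = 1162/23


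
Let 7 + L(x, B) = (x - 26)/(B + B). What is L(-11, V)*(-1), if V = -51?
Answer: 677/102 ≈ 6.6373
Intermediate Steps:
L(x, B) = -7 + (-26 + x)/(2*B) (L(x, B) = -7 + (x - 26)/(B + B) = -7 + (-26 + x)/((2*B)) = -7 + (-26 + x)*(1/(2*B)) = -7 + (-26 + x)/(2*B))
L(-11, V)*(-1) = ((½)*(-26 - 11 - 14*(-51))/(-51))*(-1) = ((½)*(-1/51)*(-26 - 11 + 714))*(-1) = ((½)*(-1/51)*677)*(-1) = -677/102*(-1) = 677/102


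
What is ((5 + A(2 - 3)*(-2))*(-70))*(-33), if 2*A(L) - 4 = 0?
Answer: 2310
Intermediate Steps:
A(L) = 2 (A(L) = 2 + (½)*0 = 2 + 0 = 2)
((5 + A(2 - 3)*(-2))*(-70))*(-33) = ((5 + 2*(-2))*(-70))*(-33) = ((5 - 4)*(-70))*(-33) = (1*(-70))*(-33) = -70*(-33) = 2310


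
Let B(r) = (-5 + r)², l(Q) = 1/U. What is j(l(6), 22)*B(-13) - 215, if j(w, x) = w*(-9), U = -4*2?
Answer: 299/2 ≈ 149.50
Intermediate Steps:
U = -8
l(Q) = -⅛ (l(Q) = 1/(-8) = -⅛)
j(w, x) = -9*w
j(l(6), 22)*B(-13) - 215 = (-9*(-⅛))*(-5 - 13)² - 215 = (9/8)*(-18)² - 215 = (9/8)*324 - 215 = 729/2 - 215 = 299/2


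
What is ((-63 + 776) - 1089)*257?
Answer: -96632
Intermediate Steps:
((-63 + 776) - 1089)*257 = (713 - 1089)*257 = -376*257 = -96632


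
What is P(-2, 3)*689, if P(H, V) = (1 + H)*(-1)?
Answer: 689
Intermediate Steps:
P(H, V) = -1 - H
P(-2, 3)*689 = (-1 - 1*(-2))*689 = (-1 + 2)*689 = 1*689 = 689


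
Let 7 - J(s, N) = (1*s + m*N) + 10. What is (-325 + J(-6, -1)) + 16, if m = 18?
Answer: -288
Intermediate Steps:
J(s, N) = -3 - s - 18*N (J(s, N) = 7 - ((1*s + 18*N) + 10) = 7 - ((s + 18*N) + 10) = 7 - (10 + s + 18*N) = 7 + (-10 - s - 18*N) = -3 - s - 18*N)
(-325 + J(-6, -1)) + 16 = (-325 + (-3 - 1*(-6) - 18*(-1))) + 16 = (-325 + (-3 + 6 + 18)) + 16 = (-325 + 21) + 16 = -304 + 16 = -288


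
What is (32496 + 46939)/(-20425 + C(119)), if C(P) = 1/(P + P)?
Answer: -18905530/4861149 ≈ -3.8891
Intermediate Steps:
C(P) = 1/(2*P)
(32496 + 46939)/(-20425 + C(119)) = (32496 + 46939)/(-20425 + (1/2)/119) = 79435/(-20425 + (1/2)*(1/119)) = 79435/(-20425 + 1/238) = 79435/(-4861149/238) = 79435*(-238/4861149) = -18905530/4861149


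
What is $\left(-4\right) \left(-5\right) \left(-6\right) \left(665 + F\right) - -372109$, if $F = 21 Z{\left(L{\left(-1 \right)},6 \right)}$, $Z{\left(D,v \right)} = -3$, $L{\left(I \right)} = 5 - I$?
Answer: $299869$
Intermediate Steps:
$F = -63$ ($F = 21 \left(-3\right) = -63$)
$\left(-4\right) \left(-5\right) \left(-6\right) \left(665 + F\right) - -372109 = \left(-4\right) \left(-5\right) \left(-6\right) \left(665 - 63\right) - -372109 = 20 \left(-6\right) 602 + 372109 = \left(-120\right) 602 + 372109 = -72240 + 372109 = 299869$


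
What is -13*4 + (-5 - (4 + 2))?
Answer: -63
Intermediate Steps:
-13*4 + (-5 - (4 + 2)) = -52 + (-5 - 1*6) = -52 + (-5 - 6) = -52 - 11 = -63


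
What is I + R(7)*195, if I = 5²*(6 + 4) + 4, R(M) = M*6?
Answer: 8444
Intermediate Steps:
R(M) = 6*M
I = 254 (I = 25*10 + 4 = 250 + 4 = 254)
I + R(7)*195 = 254 + (6*7)*195 = 254 + 42*195 = 254 + 8190 = 8444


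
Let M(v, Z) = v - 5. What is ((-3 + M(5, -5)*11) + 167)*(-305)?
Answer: -50020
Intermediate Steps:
M(v, Z) = -5 + v
((-3 + M(5, -5)*11) + 167)*(-305) = ((-3 + (-5 + 5)*11) + 167)*(-305) = ((-3 + 0*11) + 167)*(-305) = ((-3 + 0) + 167)*(-305) = (-3 + 167)*(-305) = 164*(-305) = -50020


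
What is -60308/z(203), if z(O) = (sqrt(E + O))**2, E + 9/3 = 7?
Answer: -60308/207 ≈ -291.34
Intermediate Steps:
E = 4 (E = -3 + 7 = 4)
z(O) = 4 + O (z(O) = (sqrt(4 + O))**2 = 4 + O)
-60308/z(203) = -60308/(4 + 203) = -60308/207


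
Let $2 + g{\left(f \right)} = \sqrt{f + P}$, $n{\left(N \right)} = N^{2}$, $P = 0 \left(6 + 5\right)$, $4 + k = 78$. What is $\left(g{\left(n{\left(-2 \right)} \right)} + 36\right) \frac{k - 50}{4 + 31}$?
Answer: $\frac{864}{35} \approx 24.686$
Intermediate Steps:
$k = 74$ ($k = -4 + 78 = 74$)
$P = 0$ ($P = 0 \cdot 11 = 0$)
$g{\left(f \right)} = -2 + \sqrt{f}$ ($g{\left(f \right)} = -2 + \sqrt{f + 0} = -2 + \sqrt{f}$)
$\left(g{\left(n{\left(-2 \right)} \right)} + 36\right) \frac{k - 50}{4 + 31} = \left(\left(-2 + \sqrt{\left(-2\right)^{2}}\right) + 36\right) \frac{74 - 50}{4 + 31} = \left(\left(-2 + \sqrt{4}\right) + 36\right) \frac{24}{35} = \left(\left(-2 + 2\right) + 36\right) 24 \cdot \frac{1}{35} = \left(0 + 36\right) \frac{24}{35} = 36 \cdot \frac{24}{35} = \frac{864}{35}$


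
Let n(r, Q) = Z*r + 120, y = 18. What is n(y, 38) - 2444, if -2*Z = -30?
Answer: -2054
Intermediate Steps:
Z = 15 (Z = -1/2*(-30) = 15)
n(r, Q) = 120 + 15*r (n(r, Q) = 15*r + 120 = 120 + 15*r)
n(y, 38) - 2444 = (120 + 15*18) - 2444 = (120 + 270) - 2444 = 390 - 2444 = -2054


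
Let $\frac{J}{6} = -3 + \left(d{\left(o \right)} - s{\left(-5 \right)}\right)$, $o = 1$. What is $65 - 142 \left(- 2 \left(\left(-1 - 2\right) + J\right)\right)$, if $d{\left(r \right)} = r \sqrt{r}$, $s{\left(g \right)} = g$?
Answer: $4325$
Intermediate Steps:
$d{\left(r \right)} = r^{\frac{3}{2}}$
$J = 18$ ($J = 6 \left(-3 + \left(1^{\frac{3}{2}} - -5\right)\right) = 6 \left(-3 + \left(1 + 5\right)\right) = 6 \left(-3 + 6\right) = 6 \cdot 3 = 18$)
$65 - 142 \left(- 2 \left(\left(-1 - 2\right) + J\right)\right) = 65 - 142 \left(- 2 \left(\left(-1 - 2\right) + 18\right)\right) = 65 - 142 \left(- 2 \left(-3 + 18\right)\right) = 65 - 142 \left(\left(-2\right) 15\right) = 65 - -4260 = 65 + 4260 = 4325$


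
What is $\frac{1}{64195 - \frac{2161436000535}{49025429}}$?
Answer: $\frac{49025429}{985751414120} \approx 4.9734 \cdot 10^{-5}$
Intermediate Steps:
$\frac{1}{64195 - \frac{2161436000535}{49025429}} = \frac{1}{\frac{985751414120}{49025429}} = \frac{49025429}{985751414120}$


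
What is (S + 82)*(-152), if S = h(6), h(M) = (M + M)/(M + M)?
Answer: -12616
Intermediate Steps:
h(M) = 1 (h(M) = (2*M)/((2*M)) = (2*M)*(1/(2*M)) = 1)
S = 1
(S + 82)*(-152) = (1 + 82)*(-152) = 83*(-152) = -12616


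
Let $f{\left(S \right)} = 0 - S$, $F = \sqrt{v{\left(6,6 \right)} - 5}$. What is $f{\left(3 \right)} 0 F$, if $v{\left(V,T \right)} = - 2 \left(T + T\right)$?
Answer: $0$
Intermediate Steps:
$v{\left(V,T \right)} = - 4 T$ ($v{\left(V,T \right)} = - 2 \cdot 2 T = - 4 T$)
$F = i \sqrt{29}$ ($F = \sqrt{\left(-4\right) 6 - 5} = \sqrt{-24 - 5} = \sqrt{-29} = i \sqrt{29} \approx 5.3852 i$)
$f{\left(S \right)} = - S$
$f{\left(3 \right)} 0 F = \left(-1\right) 3 \cdot 0 i \sqrt{29} = \left(-3\right) 0 i \sqrt{29} = 0 i \sqrt{29} = 0$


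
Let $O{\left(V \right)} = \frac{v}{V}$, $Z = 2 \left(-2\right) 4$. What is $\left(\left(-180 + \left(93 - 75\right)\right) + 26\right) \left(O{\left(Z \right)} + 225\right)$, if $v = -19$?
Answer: $- \frac{61523}{2} \approx -30762.0$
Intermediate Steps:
$Z = -16$ ($Z = \left(-4\right) 4 = -16$)
$O{\left(V \right)} = - \frac{19}{V}$
$\left(\left(-180 + \left(93 - 75\right)\right) + 26\right) \left(O{\left(Z \right)} + 225\right) = \left(\left(-180 + \left(93 - 75\right)\right) + 26\right) \left(- \frac{19}{-16} + 225\right) = \left(\left(-180 + 18\right) + 26\right) \left(\left(-19\right) \left(- \frac{1}{16}\right) + 225\right) = \left(-162 + 26\right) \left(\frac{19}{16} + 225\right) = \left(-136\right) \frac{3619}{16} = - \frac{61523}{2}$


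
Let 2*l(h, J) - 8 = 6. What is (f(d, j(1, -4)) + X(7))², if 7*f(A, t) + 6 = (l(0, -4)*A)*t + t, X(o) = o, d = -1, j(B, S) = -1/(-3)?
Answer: 1681/49 ≈ 34.306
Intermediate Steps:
j(B, S) = ⅓ (j(B, S) = -1*(-⅓) = ⅓)
l(h, J) = 7 (l(h, J) = 4 + (½)*6 = 4 + 3 = 7)
f(A, t) = -6/7 + t/7 + A*t (f(A, t) = -6/7 + ((7*A)*t + t)/7 = -6/7 + (7*A*t + t)/7 = -6/7 + (t + 7*A*t)/7 = -6/7 + (t/7 + A*t) = -6/7 + t/7 + A*t)
(f(d, j(1, -4)) + X(7))² = ((-6/7 + (⅐)*(⅓) - 1*⅓) + 7)² = ((-6/7 + 1/21 - ⅓) + 7)² = (-8/7 + 7)² = (41/7)² = 1681/49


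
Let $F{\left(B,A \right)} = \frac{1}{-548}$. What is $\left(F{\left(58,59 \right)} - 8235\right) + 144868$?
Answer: $\frac{74874883}{548} \approx 1.3663 \cdot 10^{5}$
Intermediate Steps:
$F{\left(B,A \right)} = - \frac{1}{548}$
$\left(F{\left(58,59 \right)} - 8235\right) + 144868 = \left(- \frac{1}{548} - 8235\right) + 144868 = - \frac{4512781}{548} + 144868 = \frac{74874883}{548}$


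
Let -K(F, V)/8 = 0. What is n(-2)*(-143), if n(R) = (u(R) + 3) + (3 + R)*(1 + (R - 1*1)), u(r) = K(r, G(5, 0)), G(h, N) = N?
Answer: -143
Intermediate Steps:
K(F, V) = 0 (K(F, V) = -8*0 = 0)
u(r) = 0
n(R) = 3 + R*(3 + R) (n(R) = (0 + 3) + (3 + R)*(1 + (R - 1*1)) = 3 + (3 + R)*(1 + (R - 1)) = 3 + (3 + R)*(1 + (-1 + R)) = 3 + (3 + R)*R = 3 + R*(3 + R))
n(-2)*(-143) = (3 + (-2)² + 3*(-2))*(-143) = (3 + 4 - 6)*(-143) = 1*(-143) = -143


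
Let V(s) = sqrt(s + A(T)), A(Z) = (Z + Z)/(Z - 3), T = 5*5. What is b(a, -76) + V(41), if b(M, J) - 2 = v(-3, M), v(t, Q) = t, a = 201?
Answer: -1 + 2*sqrt(1309)/11 ≈ 5.5782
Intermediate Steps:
T = 25
A(Z) = 2*Z/(-3 + Z) (A(Z) = (2*Z)/(-3 + Z) = 2*Z/(-3 + Z))
b(M, J) = -1 (b(M, J) = 2 - 3 = -1)
V(s) = sqrt(25/11 + s) (V(s) = sqrt(s + 2*25/(-3 + 25)) = sqrt(s + 2*25/22) = sqrt(s + 2*25*(1/22)) = sqrt(s + 25/11) = sqrt(25/11 + s))
b(a, -76) + V(41) = -1 + sqrt(275 + 121*41)/11 = -1 + sqrt(275 + 4961)/11 = -1 + sqrt(5236)/11 = -1 + (2*sqrt(1309))/11 = -1 + 2*sqrt(1309)/11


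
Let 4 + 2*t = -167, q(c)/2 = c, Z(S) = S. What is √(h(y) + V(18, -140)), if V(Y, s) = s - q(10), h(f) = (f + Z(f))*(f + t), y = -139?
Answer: √62251 ≈ 249.50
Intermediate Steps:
q(c) = 2*c
t = -171/2 (t = -2 + (½)*(-167) = -2 - 167/2 = -171/2 ≈ -85.500)
h(f) = 2*f*(-171/2 + f) (h(f) = (f + f)*(f - 171/2) = (2*f)*(-171/2 + f) = 2*f*(-171/2 + f))
V(Y, s) = -20 + s (V(Y, s) = s - 2*10 = s - 1*20 = s - 20 = -20 + s)
√(h(y) + V(18, -140)) = √(-139*(-171 + 2*(-139)) + (-20 - 140)) = √(-139*(-171 - 278) - 160) = √(-139*(-449) - 160) = √(62411 - 160) = √62251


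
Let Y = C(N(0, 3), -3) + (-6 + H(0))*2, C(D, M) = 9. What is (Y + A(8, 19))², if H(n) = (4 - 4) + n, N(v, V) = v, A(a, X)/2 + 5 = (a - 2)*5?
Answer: 2209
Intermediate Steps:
A(a, X) = -30 + 10*a (A(a, X) = -10 + 2*((a - 2)*5) = -10 + 2*((-2 + a)*5) = -10 + 2*(-10 + 5*a) = -10 + (-20 + 10*a) = -30 + 10*a)
H(n) = n (H(n) = 0 + n = n)
Y = -3 (Y = 9 + (-6 + 0)*2 = 9 - 6*2 = 9 - 12 = -3)
(Y + A(8, 19))² = (-3 + (-30 + 10*8))² = (-3 + (-30 + 80))² = (-3 + 50)² = 47² = 2209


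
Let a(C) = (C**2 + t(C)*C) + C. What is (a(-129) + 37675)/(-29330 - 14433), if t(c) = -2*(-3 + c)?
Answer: -20131/43763 ≈ -0.46000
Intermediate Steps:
t(c) = 6 - 2*c
a(C) = C + C**2 + C*(6 - 2*C) (a(C) = (C**2 + (6 - 2*C)*C) + C = (C**2 + C*(6 - 2*C)) + C = C + C**2 + C*(6 - 2*C))
(a(-129) + 37675)/(-29330 - 14433) = (-129*(7 - 1*(-129)) + 37675)/(-29330 - 14433) = (-129*(7 + 129) + 37675)/(-43763) = (-129*136 + 37675)*(-1/43763) = (-17544 + 37675)*(-1/43763) = 20131*(-1/43763) = -20131/43763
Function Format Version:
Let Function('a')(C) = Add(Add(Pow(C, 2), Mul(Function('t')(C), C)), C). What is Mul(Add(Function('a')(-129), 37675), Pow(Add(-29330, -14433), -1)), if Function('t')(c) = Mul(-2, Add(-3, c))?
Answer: Rational(-20131, 43763) ≈ -0.46000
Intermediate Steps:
Function('t')(c) = Add(6, Mul(-2, c))
Function('a')(C) = Add(C, Pow(C, 2), Mul(C, Add(6, Mul(-2, C)))) (Function('a')(C) = Add(Add(Pow(C, 2), Mul(Add(6, Mul(-2, C)), C)), C) = Add(Add(Pow(C, 2), Mul(C, Add(6, Mul(-2, C)))), C) = Add(C, Pow(C, 2), Mul(C, Add(6, Mul(-2, C)))))
Mul(Add(Function('a')(-129), 37675), Pow(Add(-29330, -14433), -1)) = Mul(Add(Mul(-129, Add(7, Mul(-1, -129))), 37675), Pow(Add(-29330, -14433), -1)) = Mul(Add(Mul(-129, Add(7, 129)), 37675), Pow(-43763, -1)) = Mul(Add(Mul(-129, 136), 37675), Rational(-1, 43763)) = Mul(Add(-17544, 37675), Rational(-1, 43763)) = Mul(20131, Rational(-1, 43763)) = Rational(-20131, 43763)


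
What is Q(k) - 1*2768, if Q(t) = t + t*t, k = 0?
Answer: -2768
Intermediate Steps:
Q(t) = t + t²
Q(k) - 1*2768 = 0*(1 + 0) - 1*2768 = 0*1 - 2768 = 0 - 2768 = -2768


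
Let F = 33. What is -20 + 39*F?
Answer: 1267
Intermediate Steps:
-20 + 39*F = -20 + 39*33 = -20 + 1287 = 1267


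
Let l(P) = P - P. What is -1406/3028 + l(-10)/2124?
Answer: -703/1514 ≈ -0.46433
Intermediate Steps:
l(P) = 0
-1406/3028 + l(-10)/2124 = -1406/3028 + 0/2124 = -1406*1/3028 + 0*(1/2124) = -703/1514 + 0 = -703/1514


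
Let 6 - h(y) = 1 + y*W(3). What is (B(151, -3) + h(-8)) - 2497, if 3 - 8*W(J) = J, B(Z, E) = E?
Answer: -2495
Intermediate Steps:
W(J) = 3/8 - J/8
h(y) = 5 (h(y) = 6 - (1 + y*(3/8 - ⅛*3)) = 6 - (1 + y*(3/8 - 3/8)) = 6 - (1 + y*0) = 6 - (1 + 0) = 6 - 1*1 = 6 - 1 = 5)
(B(151, -3) + h(-8)) - 2497 = (-3 + 5) - 2497 = 2 - 2497 = -2495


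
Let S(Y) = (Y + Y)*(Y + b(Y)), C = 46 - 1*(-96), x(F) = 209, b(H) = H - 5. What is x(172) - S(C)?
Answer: -79027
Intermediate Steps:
b(H) = -5 + H
C = 142 (C = 46 + 96 = 142)
S(Y) = 2*Y*(-5 + 2*Y) (S(Y) = (Y + Y)*(Y + (-5 + Y)) = (2*Y)*(-5 + 2*Y) = 2*Y*(-5 + 2*Y))
x(172) - S(C) = 209 - 2*142*(-5 + 2*142) = 209 - 2*142*(-5 + 284) = 209 - 2*142*279 = 209 - 1*79236 = 209 - 79236 = -79027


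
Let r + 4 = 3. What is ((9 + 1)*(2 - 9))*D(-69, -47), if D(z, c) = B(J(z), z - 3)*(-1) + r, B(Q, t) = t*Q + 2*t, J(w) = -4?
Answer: 10150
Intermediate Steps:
B(Q, t) = 2*t + Q*t (B(Q, t) = Q*t + 2*t = 2*t + Q*t)
r = -1 (r = -4 + 3 = -1)
D(z, c) = -7 + 2*z (D(z, c) = ((z - 3)*(2 - 4))*(-1) - 1 = ((-3 + z)*(-2))*(-1) - 1 = (6 - 2*z)*(-1) - 1 = (-6 + 2*z) - 1 = -7 + 2*z)
((9 + 1)*(2 - 9))*D(-69, -47) = ((9 + 1)*(2 - 9))*(-7 + 2*(-69)) = (10*(-7))*(-7 - 138) = -70*(-145) = 10150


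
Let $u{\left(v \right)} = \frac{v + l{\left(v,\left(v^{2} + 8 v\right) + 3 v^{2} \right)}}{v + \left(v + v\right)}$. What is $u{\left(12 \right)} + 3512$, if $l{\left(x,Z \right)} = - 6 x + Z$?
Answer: $3529$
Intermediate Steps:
$l{\left(x,Z \right)} = Z - 6 x$
$u{\left(v \right)} = \frac{3 v + 4 v^{2}}{3 v}$ ($u{\left(v \right)} = \frac{v - \left(- 4 v^{2} - 2 v\right)}{v + \left(v + v\right)} = \frac{v - \left(- 4 v^{2} - 2 v\right)}{v + 2 v} = \frac{v + \left(2 v + 4 v^{2}\right)}{3 v} = \left(3 v + 4 v^{2}\right) \frac{1}{3 v} = \frac{3 v + 4 v^{2}}{3 v}$)
$u{\left(12 \right)} + 3512 = \left(1 + \frac{4}{3} \cdot 12\right) + 3512 = \left(1 + 16\right) + 3512 = 17 + 3512 = 3529$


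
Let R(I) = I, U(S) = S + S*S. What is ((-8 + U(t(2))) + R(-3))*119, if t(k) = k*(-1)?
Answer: -1071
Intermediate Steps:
t(k) = -k
U(S) = S + S²
((-8 + U(t(2))) + R(-3))*119 = ((-8 + (-1*2)*(1 - 1*2)) - 3)*119 = ((-8 - 2*(1 - 2)) - 3)*119 = ((-8 - 2*(-1)) - 3)*119 = ((-8 + 2) - 3)*119 = (-6 - 3)*119 = -9*119 = -1071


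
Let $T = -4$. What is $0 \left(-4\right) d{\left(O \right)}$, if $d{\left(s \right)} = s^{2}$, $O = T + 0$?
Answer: $0$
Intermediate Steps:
$O = -4$ ($O = -4 + 0 = -4$)
$0 \left(-4\right) d{\left(O \right)} = 0 \left(-4\right) \left(-4\right)^{2} = 0 \cdot 16 = 0$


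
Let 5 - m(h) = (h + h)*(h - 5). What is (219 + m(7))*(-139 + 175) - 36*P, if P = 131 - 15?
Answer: 2880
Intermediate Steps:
m(h) = 5 - 2*h*(-5 + h) (m(h) = 5 - (h + h)*(h - 5) = 5 - 2*h*(-5 + h))
P = 116
(219 + m(7))*(-139 + 175) - 36*P = (219 + (5 - 2*7² + 10*7))*(-139 + 175) - 36*116 = (219 + (5 - 2*49 + 70))*36 - 4176 = (219 + (5 - 98 + 70))*36 - 4176 = (219 - 23)*36 - 4176 = 196*36 - 4176 = 7056 - 4176 = 2880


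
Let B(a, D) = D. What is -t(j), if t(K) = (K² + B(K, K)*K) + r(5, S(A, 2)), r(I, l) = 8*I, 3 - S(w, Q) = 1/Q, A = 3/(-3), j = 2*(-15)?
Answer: -1840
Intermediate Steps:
j = -30
A = -1 (A = 3*(-⅓) = -1)
S(w, Q) = 3 - 1/Q
t(K) = 40 + 2*K² (t(K) = (K² + K*K) + 8*5 = (K² + K²) + 40 = 2*K² + 40 = 40 + 2*K²)
-t(j) = -(40 + 2*(-30)²) = -(40 + 2*900) = -(40 + 1800) = -1*1840 = -1840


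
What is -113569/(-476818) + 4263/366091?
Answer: 43609263913/174558778438 ≈ 0.24983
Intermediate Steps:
-113569/(-476818) + 4263/366091 = -113569*(-1/476818) + 4263*(1/366091) = 113569/476818 + 4263/366091 = 43609263913/174558778438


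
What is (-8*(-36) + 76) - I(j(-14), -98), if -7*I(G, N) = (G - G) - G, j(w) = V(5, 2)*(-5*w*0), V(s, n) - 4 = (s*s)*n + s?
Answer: 364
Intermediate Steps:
V(s, n) = 4 + s + n*s² (V(s, n) = 4 + ((s*s)*n + s) = 4 + (s²*n + s) = 4 + (n*s² + s) = 4 + (s + n*s²) = 4 + s + n*s²)
j(w) = 0 (j(w) = (4 + 5 + 2*5²)*(-5*w*0) = (4 + 5 + 2*25)*0 = (4 + 5 + 50)*0 = 59*0 = 0)
I(G, N) = G/7 (I(G, N) = -((G - G) - G)/7 = -(0 - G)/7 = -(-1)*G/7 = G/7)
(-8*(-36) + 76) - I(j(-14), -98) = (-8*(-36) + 76) - 0/7 = (288 + 76) - 1*0 = 364 + 0 = 364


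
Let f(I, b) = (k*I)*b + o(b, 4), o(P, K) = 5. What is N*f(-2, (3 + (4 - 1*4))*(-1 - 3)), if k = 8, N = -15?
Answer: -2955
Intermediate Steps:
f(I, b) = 5 + 8*I*b (f(I, b) = (8*I)*b + 5 = 8*I*b + 5 = 5 + 8*I*b)
N*f(-2, (3 + (4 - 1*4))*(-1 - 3)) = -15*(5 + 8*(-2)*((3 + (4 - 1*4))*(-1 - 3))) = -15*(5 + 8*(-2)*((3 + (4 - 4))*(-4))) = -15*(5 + 8*(-2)*((3 + 0)*(-4))) = -15*(5 + 8*(-2)*(3*(-4))) = -15*(5 + 8*(-2)*(-12)) = -15*(5 + 192) = -15*197 = -2955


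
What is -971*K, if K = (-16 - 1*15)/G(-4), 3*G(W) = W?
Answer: -90303/4 ≈ -22576.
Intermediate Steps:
G(W) = W/3
K = 93/4 (K = (-16 - 1*15)/(((⅓)*(-4))) = (-16 - 15)/(-4/3) = -31*(-¾) = 93/4 ≈ 23.250)
-971*K = -971*93/4 = -90303/4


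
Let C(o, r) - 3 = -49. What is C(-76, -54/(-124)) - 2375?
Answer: -2421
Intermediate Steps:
C(o, r) = -46 (C(o, r) = 3 - 49 = -46)
C(-76, -54/(-124)) - 2375 = -46 - 2375 = -2421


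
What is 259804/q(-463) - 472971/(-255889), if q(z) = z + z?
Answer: -33021507305/118476607 ≈ -278.72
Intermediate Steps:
q(z) = 2*z
259804/q(-463) - 472971/(-255889) = 259804/((2*(-463))) - 472971/(-255889) = 259804/(-926) - 472971*(-1/255889) = 259804*(-1/926) + 472971/255889 = -129902/463 + 472971/255889 = -33021507305/118476607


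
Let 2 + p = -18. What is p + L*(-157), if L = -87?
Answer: 13639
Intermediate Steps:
p = -20 (p = -2 - 18 = -20)
p + L*(-157) = -20 - 87*(-157) = -20 + 13659 = 13639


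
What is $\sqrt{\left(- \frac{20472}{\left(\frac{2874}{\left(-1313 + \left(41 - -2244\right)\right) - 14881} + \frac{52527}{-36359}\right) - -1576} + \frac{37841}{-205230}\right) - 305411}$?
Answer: $\frac{i \sqrt{8154599743007872764140353648634783436570}}{163399081415199810} \approx 552.65 i$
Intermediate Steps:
$\sqrt{\left(- \frac{20472}{\left(\frac{2874}{\left(-1313 + \left(41 - -2244\right)\right) - 14881} + \frac{52527}{-36359}\right) - -1576} + \frac{37841}{-205230}\right) - 305411} = \sqrt{\left(- \frac{20472}{\left(\frac{2874}{\left(-1313 + \left(41 + 2244\right)\right) - 14881} + 52527 \left(- \frac{1}{36359}\right)\right) + 1576} + 37841 \left(- \frac{1}{205230}\right)\right) - 305411} = \sqrt{\left(- \frac{20472}{\left(\frac{2874}{\left(-1313 + 2285\right) - 14881} - \frac{52527}{36359}\right) + 1576} - \frac{37841}{205230}\right) - 305411} = \sqrt{\left(- \frac{20472}{\left(\frac{2874}{972 - 14881} - \frac{52527}{36359}\right) + 1576} - \frac{37841}{205230}\right) - 305411} = \sqrt{\left(- \frac{20472}{\left(\frac{2874}{-13909} - \frac{52527}{36359}\right) + 1576} - \frac{37841}{205230}\right) - 305411} = \sqrt{\left(- \frac{20472}{\left(2874 \left(- \frac{1}{13909}\right) - \frac{52527}{36359}\right) + 1576} - \frac{37841}{205230}\right) - 305411} = \sqrt{\left(- \frac{20472}{\left(- \frac{2874}{13909} - \frac{52527}{36359}\right) + 1576} - \frac{37841}{205230}\right) - 305411} = \sqrt{\left(- \frac{20472}{- \frac{835093809}{505717331} + 1576} - \frac{37841}{205230}\right) - 305411} = \sqrt{\left(- \frac{20472}{\frac{796175419847}{505717331}} - \frac{37841}{205230}\right) - 305411} = \sqrt{\left(\left(-20472\right) \frac{505717331}{796175419847} - \frac{37841}{205230}\right) - 305411} = \sqrt{\left(- \frac{10353045200232}{796175419847} - \frac{37841}{205230}\right) - 305411} = \sqrt{- \frac{2154883540506043687}{163399081415199810} - 305411} = \sqrt{- \frac{49906031737638095215597}{163399081415199810}} = \frac{i \sqrt{8154599743007872764140353648634783436570}}{163399081415199810}$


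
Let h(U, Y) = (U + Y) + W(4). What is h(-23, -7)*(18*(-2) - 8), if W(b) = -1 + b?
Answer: 1188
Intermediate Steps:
h(U, Y) = 3 + U + Y (h(U, Y) = (U + Y) + (-1 + 4) = (U + Y) + 3 = 3 + U + Y)
h(-23, -7)*(18*(-2) - 8) = (3 - 23 - 7)*(18*(-2) - 8) = -27*(-36 - 8) = -27*(-44) = 1188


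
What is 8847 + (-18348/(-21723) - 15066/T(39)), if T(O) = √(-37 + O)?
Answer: 64067243/7241 - 7533*√2 ≈ -1805.4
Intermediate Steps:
8847 + (-18348/(-21723) - 15066/T(39)) = 8847 + (-18348/(-21723) - 15066/√(-37 + 39)) = 8847 + (-18348*(-1/21723) - 15066*√2/2) = 8847 + (6116/7241 - 7533*√2) = 64067243/7241 - 7533*√2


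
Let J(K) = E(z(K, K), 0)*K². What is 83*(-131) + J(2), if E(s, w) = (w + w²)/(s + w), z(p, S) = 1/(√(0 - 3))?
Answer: -10873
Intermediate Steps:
z(p, S) = -I*√3/3 (z(p, S) = 1/(√(-3)) = 1/(I*√3) = -I*√3/3)
E(s, w) = (w + w²)/(s + w)
J(K) = 0 (J(K) = (0*(1 + 0)/(-I*√3/3 + 0))*K² = (0*1/(-I*√3/3))*K² = (0*(I*√3)*1)*K² = 0*K² = 0)
83*(-131) + J(2) = 83*(-131) + 0 = -10873 + 0 = -10873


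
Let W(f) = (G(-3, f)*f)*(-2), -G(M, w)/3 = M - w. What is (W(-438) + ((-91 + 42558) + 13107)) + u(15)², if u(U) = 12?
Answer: -1087462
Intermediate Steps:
G(M, w) = -3*M + 3*w (G(M, w) = -3*(M - w) = -3*M + 3*w)
W(f) = -2*f*(9 + 3*f) (W(f) = ((-3*(-3) + 3*f)*f)*(-2) = ((9 + 3*f)*f)*(-2) = (f*(9 + 3*f))*(-2) = -2*f*(9 + 3*f))
(W(-438) + ((-91 + 42558) + 13107)) + u(15)² = (-6*(-438)*(3 - 438) + ((-91 + 42558) + 13107)) + 12² = (-6*(-438)*(-435) + (42467 + 13107)) + 144 = (-1143180 + 55574) + 144 = -1087606 + 144 = -1087462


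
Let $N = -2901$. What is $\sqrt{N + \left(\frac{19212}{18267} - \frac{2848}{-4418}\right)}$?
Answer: $\frac{i \sqrt{237455024467281}}{286183} \approx 53.845 i$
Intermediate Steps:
$\sqrt{N + \left(\frac{19212}{18267} - \frac{2848}{-4418}\right)} = \sqrt{-2901 + \left(\frac{19212}{18267} - \frac{2848}{-4418}\right)} = \sqrt{-2901 + \left(19212 \cdot \frac{1}{18267} - - \frac{1424}{2209}\right)} = \sqrt{-2901 + \left(\frac{6404}{6089} + \frac{1424}{2209}\right)} = \sqrt{-2901 + \frac{22817172}{13450601}} = \sqrt{- \frac{38997376329}{13450601}} = \frac{i \sqrt{237455024467281}}{286183}$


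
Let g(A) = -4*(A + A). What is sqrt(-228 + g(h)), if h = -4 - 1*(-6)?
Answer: 2*I*sqrt(61) ≈ 15.62*I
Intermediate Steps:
h = 2 (h = -4 + 6 = 2)
g(A) = -8*A
sqrt(-228 + g(h)) = sqrt(-228 - 8*2) = sqrt(-228 - 16) = sqrt(-244) = 2*I*sqrt(61)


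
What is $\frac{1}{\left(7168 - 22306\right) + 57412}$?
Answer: $\frac{1}{42274} \approx 2.3655 \cdot 10^{-5}$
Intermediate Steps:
$\frac{1}{\left(7168 - 22306\right) + 57412} = \frac{1}{-15138 + 57412} = \frac{1}{42274}$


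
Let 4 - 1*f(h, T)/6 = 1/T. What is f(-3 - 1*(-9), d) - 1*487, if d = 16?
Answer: -3707/8 ≈ -463.38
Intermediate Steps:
f(h, T) = 24 - 6/T
f(-3 - 1*(-9), d) - 1*487 = (24 - 6/16) - 1*487 = (24 - 6*1/16) - 487 = (24 - 3/8) - 487 = 189/8 - 487 = -3707/8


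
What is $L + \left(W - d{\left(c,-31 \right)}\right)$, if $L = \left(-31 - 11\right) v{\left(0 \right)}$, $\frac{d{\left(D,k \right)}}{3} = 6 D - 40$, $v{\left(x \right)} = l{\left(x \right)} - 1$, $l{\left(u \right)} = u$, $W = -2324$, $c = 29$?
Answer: $-2684$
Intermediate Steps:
$v{\left(x \right)} = -1 + x$ ($v{\left(x \right)} = x - 1 = -1 + x$)
$d{\left(D,k \right)} = -120 + 18 D$ ($d{\left(D,k \right)} = 3 \left(6 D - 40\right) = 3 \left(-40 + 6 D\right) = -120 + 18 D$)
$L = 42$ ($L = \left(-31 - 11\right) \left(-1 + 0\right) = \left(-42\right) \left(-1\right) = 42$)
$L + \left(W - d{\left(c,-31 \right)}\right) = 42 - \left(2204 + 522\right) = 42 - 2726 = -2684$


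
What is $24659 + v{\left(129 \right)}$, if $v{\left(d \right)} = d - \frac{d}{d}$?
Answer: $24787$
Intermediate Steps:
$v{\left(d \right)} = -1 + d$ ($v{\left(d \right)} = d - 1 = -1 + d$)
$24659 + v{\left(129 \right)} = 24659 + \left(-1 + 129\right) = 24659 + 128 = 24787$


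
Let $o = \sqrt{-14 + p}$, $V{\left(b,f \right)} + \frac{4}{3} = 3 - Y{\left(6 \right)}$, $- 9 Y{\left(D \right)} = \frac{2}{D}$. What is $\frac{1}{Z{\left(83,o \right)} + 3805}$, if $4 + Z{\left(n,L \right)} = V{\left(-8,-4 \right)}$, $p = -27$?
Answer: $\frac{27}{102673} \approx 0.00026297$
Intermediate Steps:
$Y{\left(D \right)} = - \frac{2}{9 D}$ ($Y{\left(D \right)} = - \frac{2 \frac{1}{D}}{9} = - \frac{2}{9 D}$)
$V{\left(b,f \right)} = \frac{46}{27}$ ($V{\left(b,f \right)} = - \frac{4}{3} + \left(3 - - \frac{2}{9 \cdot 6}\right) = - \frac{4}{3} + \left(3 - \left(- \frac{2}{9}\right) \frac{1}{6}\right) = - \frac{4}{3} + \left(3 - - \frac{1}{27}\right) = - \frac{4}{3} + \left(3 + \frac{1}{27}\right) = - \frac{4}{3} + \frac{82}{27} = \frac{46}{27}$)
$o = i \sqrt{41}$ ($o = \sqrt{-14 - 27} = \sqrt{-41} = i \sqrt{41} \approx 6.4031 i$)
$Z{\left(n,L \right)} = - \frac{62}{27}$ ($Z{\left(n,L \right)} = -4 + \frac{46}{27} = - \frac{62}{27}$)
$\frac{1}{Z{\left(83,o \right)} + 3805} = \frac{1}{- \frac{62}{27} + 3805} = \frac{1}{\frac{102673}{27}} = \frac{27}{102673}$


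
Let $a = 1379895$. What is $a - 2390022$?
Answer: $-1010127$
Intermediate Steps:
$a - 2390022 = 1379895 - 2390022 = -1010127$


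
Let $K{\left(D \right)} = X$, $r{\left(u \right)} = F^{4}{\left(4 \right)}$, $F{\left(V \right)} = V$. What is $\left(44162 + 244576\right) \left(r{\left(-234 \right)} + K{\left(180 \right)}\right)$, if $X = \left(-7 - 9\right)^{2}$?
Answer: $147833856$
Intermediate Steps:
$X = 256$ ($X = \left(-16\right)^{2} = 256$)
$r{\left(u \right)} = 256$ ($r{\left(u \right)} = 4^{4} = 256$)
$K{\left(D \right)} = 256$
$\left(44162 + 244576\right) \left(r{\left(-234 \right)} + K{\left(180 \right)}\right) = \left(44162 + 244576\right) \left(256 + 256\right) = 288738 \cdot 512 = 147833856$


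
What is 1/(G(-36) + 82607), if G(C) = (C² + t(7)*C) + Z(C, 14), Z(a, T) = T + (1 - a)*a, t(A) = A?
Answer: 1/82333 ≈ 1.2146e-5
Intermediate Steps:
Z(a, T) = T + a*(1 - a)
G(C) = 14 + 8*C (G(C) = (C² + 7*C) + (14 + C - C²) = 14 + 8*C)
1/(G(-36) + 82607) = 1/((14 + 8*(-36)) + 82607) = 1/((14 - 288) + 82607) = 1/(-274 + 82607) = 1/82333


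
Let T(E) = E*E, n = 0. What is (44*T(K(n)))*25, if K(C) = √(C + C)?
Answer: 0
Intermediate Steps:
K(C) = √2*√C (K(C) = √(2*C) = √2*√C)
T(E) = E²
(44*T(K(n)))*25 = (44*(√2*√0)²)*25 = (44*(√2*0)²)*25 = (44*0²)*25 = (44*0)*25 = 0*25 = 0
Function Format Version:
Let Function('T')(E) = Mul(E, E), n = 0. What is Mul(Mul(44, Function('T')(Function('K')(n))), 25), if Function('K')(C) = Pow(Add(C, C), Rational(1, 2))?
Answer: 0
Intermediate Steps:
Function('K')(C) = Mul(Pow(2, Rational(1, 2)), Pow(C, Rational(1, 2))) (Function('K')(C) = Pow(Mul(2, C), Rational(1, 2)) = Mul(Pow(2, Rational(1, 2)), Pow(C, Rational(1, 2))))
Function('T')(E) = Pow(E, 2)
Mul(Mul(44, Function('T')(Function('K')(n))), 25) = Mul(Mul(44, Pow(Mul(Pow(2, Rational(1, 2)), Pow(0, Rational(1, 2))), 2)), 25) = Mul(Mul(44, Pow(Mul(Pow(2, Rational(1, 2)), 0), 2)), 25) = Mul(Mul(44, Pow(0, 2)), 25) = Mul(Mul(44, 0), 25) = Mul(0, 25) = 0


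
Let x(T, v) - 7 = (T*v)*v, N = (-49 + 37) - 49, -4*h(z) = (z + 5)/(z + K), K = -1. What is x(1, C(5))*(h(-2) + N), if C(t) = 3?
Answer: -972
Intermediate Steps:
h(z) = -(5 + z)/(4*(-1 + z)) (h(z) = -(z + 5)/(4*(z - 1)) = -(5 + z)/(4*(-1 + z)))
N = -61 (N = -12 - 49 = -61)
x(T, v) = 7 + T*v**2 (x(T, v) = 7 + (T*v)*v = 7 + T*v**2)
x(1, C(5))*(h(-2) + N) = (7 + 1*3**2)*((-5 - 1*(-2))/(4*(-1 - 2)) - 61) = (7 + 1*9)*((1/4)*(-5 + 2)/(-3) - 61) = (7 + 9)*((1/4)*(-1/3)*(-3) - 61) = 16*(1/4 - 61) = 16*(-243/4) = -972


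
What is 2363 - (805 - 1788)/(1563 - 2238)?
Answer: 1594042/675 ≈ 2361.5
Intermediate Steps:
2363 - (805 - 1788)/(1563 - 2238) = 2363 - (-983)/(-675) = 2363 - (-983)*(-1)/675 = 2363 - 1*983/675 = 2363 - 983/675 = 1594042/675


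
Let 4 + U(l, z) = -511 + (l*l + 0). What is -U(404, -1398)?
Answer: -162701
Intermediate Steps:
U(l, z) = -515 + l² (U(l, z) = -4 + (-511 + (l*l + 0)) = -4 + (-511 + (l² + 0)) = -4 + (-511 + l²) = -515 + l²)
-U(404, -1398) = -(-515 + 404²) = -(-515 + 163216) = -1*162701 = -162701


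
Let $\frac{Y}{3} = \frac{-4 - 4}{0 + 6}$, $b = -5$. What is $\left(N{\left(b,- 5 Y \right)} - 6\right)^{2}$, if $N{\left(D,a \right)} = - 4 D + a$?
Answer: $1156$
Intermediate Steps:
$Y = -4$ ($Y = 3 \frac{-4 - 4}{0 + 6} = 3 \left(- \frac{8}{6}\right) = 3 \left(\left(-8\right) \frac{1}{6}\right) = 3 \left(- \frac{4}{3}\right) = -4$)
$N{\left(D,a \right)} = a - 4 D$
$\left(N{\left(b,- 5 Y \right)} - 6\right)^{2} = \left(\left(\left(-5\right) \left(-4\right) - -20\right) - 6\right)^{2} = \left(\left(20 + 20\right) - 6\right)^{2} = \left(40 - 6\right)^{2} = 34^{2} = 1156$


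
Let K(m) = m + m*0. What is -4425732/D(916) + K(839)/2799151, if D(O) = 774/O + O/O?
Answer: -5673837805608701/2365282595 ≈ -2.3988e+6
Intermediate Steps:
K(m) = m (K(m) = m + 0 = m)
D(O) = 1 + 774/O (D(O) = 774/O + 1 = 1 + 774/O)
-4425732/D(916) + K(839)/2799151 = -4425732*916/(774 + 916) + 839/2799151 = -4425732/((1/916)*1690) + 839*(1/2799151) = -4425732/845/458 + 839/2799151 = -4425732*458/845 + 839/2799151 = -2026985256/845 + 839/2799151 = -5673837805608701/2365282595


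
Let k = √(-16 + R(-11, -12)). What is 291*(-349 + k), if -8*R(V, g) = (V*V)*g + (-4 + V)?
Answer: -101559 + 291*√2678/4 ≈ -97794.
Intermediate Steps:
R(V, g) = ½ - V/8 - g*V²/8 (R(V, g) = -((V*V)*g + (-4 + V))/8 = -(V²*g + (-4 + V))/8 = -(g*V² + (-4 + V))/8 = -(-4 + V + g*V²)/8 = ½ - V/8 - g*V²/8)
k = √2678/4 (k = √(-16 + (½ - ⅛*(-11) - ⅛*(-12)*(-11)²)) = √(-16 + (½ + 11/8 - ⅛*(-12)*121)) = √(-16 + (½ + 11/8 + 363/2)) = √(-16 + 1467/8) = √(1339/8) = √2678/4 ≈ 12.937)
291*(-349 + k) = 291*(-349 + √2678/4) = -101559 + 291*√2678/4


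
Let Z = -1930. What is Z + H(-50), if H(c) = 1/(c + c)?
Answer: -193001/100 ≈ -1930.0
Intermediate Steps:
H(c) = 1/(2*c)
Z + H(-50) = -1930 + (½)/(-50) = -1930 + (½)*(-1/50) = -1930 - 1/100 = -193001/100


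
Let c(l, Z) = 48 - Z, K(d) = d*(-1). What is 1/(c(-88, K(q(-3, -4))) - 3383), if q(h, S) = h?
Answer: -1/3338 ≈ -0.00029958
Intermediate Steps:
K(d) = -d
1/(c(-88, K(q(-3, -4))) - 3383) = 1/((48 - (-1)*(-3)) - 3383) = 1/((48 - 1*3) - 3383) = 1/((48 - 3) - 3383) = 1/(45 - 3383) = 1/(-3338) = -1/3338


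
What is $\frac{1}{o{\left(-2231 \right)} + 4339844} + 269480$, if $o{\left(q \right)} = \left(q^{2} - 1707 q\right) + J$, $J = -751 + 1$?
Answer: $\frac{3536863558561}{13124772} \approx 2.6948 \cdot 10^{5}$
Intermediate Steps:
$J = -750$
$o{\left(q \right)} = -750 + q^{2} - 1707 q$ ($o{\left(q \right)} = \left(q^{2} - 1707 q\right) - 750 = -750 + q^{2} - 1707 q$)
$\frac{1}{o{\left(-2231 \right)} + 4339844} + 269480 = \frac{1}{\left(-750 + \left(-2231\right)^{2} - -3808317\right) + 4339844} + 269480 = \frac{1}{\left(-750 + 4977361 + 3808317\right) + 4339844} + 269480 = \frac{1}{8784928 + 4339844} + 269480 = \frac{1}{13124772} + 269480 = \frac{3536863558561}{13124772}$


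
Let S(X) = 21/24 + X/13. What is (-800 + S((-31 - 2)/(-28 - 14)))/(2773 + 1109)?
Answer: -581719/2826096 ≈ -0.20584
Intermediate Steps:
S(X) = 7/8 + X/13 (S(X) = 21*(1/24) + X*(1/13) = 7/8 + X/13)
(-800 + S((-31 - 2)/(-28 - 14)))/(2773 + 1109) = (-800 + (7/8 + ((-31 - 2)/(-28 - 14))/13))/(2773 + 1109) = (-800 + (7/8 + (-33/(-42))/13))/3882 = (-800 + (7/8 + (-33*(-1/42))/13))*(1/3882) = (-800 + (7/8 + (1/13)*(11/14)))*(1/3882) = (-800 + (7/8 + 11/182))*(1/3882) = (-800 + 681/728)*(1/3882) = -581719/728*1/3882 = -581719/2826096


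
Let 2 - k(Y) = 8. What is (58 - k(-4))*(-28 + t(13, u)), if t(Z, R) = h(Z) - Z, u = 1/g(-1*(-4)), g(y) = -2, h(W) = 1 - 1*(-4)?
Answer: -2304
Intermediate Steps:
k(Y) = -6 (k(Y) = 2 - 1*8 = 2 - 8 = -6)
h(W) = 5 (h(W) = 1 + 4 = 5)
u = -½ (u = 1/(-2) = -½ ≈ -0.50000)
t(Z, R) = 5 - Z
(58 - k(-4))*(-28 + t(13, u)) = (58 - 1*(-6))*(-28 + (5 - 1*13)) = (58 + 6)*(-28 + (5 - 13)) = 64*(-28 - 8) = 64*(-36) = -2304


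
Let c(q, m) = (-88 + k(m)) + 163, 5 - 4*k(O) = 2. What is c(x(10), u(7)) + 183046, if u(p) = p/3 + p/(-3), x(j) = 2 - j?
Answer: 732487/4 ≈ 1.8312e+5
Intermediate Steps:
u(p) = 0 (u(p) = p*(1/3) + p*(-1/3) = p/3 - p/3 = 0)
k(O) = 3/4 (k(O) = 5/4 - 1/4*2 = 5/4 - 1/2 = 3/4)
c(q, m) = 303/4 (c(q, m) = (-88 + 3/4) + 163 = -349/4 + 163 = 303/4)
c(x(10), u(7)) + 183046 = 303/4 + 183046 = 732487/4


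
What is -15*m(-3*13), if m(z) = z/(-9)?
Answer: -65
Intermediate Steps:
m(z) = -z/9 (m(z) = z*(-⅑) = -z/9)
-15*m(-3*13) = -(-5)*(-3*13)/3 = -(-5)*(-39)/3 = -15*13/3 = -65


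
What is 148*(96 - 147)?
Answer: -7548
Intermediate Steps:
148*(96 - 147) = 148*(-51) = -7548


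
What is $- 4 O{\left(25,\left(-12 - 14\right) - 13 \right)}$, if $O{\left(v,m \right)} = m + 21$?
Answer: $72$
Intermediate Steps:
$O{\left(v,m \right)} = 21 + m$
$- 4 O{\left(25,\left(-12 - 14\right) - 13 \right)} = - 4 \left(21 - 39\right) = \left(-4\right) \left(-18\right) = 72$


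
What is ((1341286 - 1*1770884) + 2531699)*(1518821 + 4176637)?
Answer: 11972427957258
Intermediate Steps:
((1341286 - 1*1770884) + 2531699)*(1518821 + 4176637) = ((1341286 - 1770884) + 2531699)*5695458 = (-429598 + 2531699)*5695458 = 2102101*5695458 = 11972427957258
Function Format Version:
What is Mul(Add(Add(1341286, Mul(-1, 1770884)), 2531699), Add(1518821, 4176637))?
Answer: 11972427957258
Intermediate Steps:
Mul(Add(Add(1341286, Mul(-1, 1770884)), 2531699), Add(1518821, 4176637)) = Mul(Add(Add(1341286, -1770884), 2531699), 5695458) = Mul(Add(-429598, 2531699), 5695458) = Mul(2102101, 5695458) = 11972427957258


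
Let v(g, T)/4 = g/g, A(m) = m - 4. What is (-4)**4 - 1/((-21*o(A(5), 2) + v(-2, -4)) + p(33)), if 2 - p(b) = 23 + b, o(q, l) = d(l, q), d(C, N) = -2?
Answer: 2049/8 ≈ 256.13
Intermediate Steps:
A(m) = -4 + m
v(g, T) = 4 (v(g, T) = 4*(g/g) = 4*1 = 4)
o(q, l) = -2
p(b) = -21 - b (p(b) = 2 - (23 + b) = 2 + (-23 - b) = -21 - b)
(-4)**4 - 1/((-21*o(A(5), 2) + v(-2, -4)) + p(33)) = (-4)**4 - 1/((-21*(-2) + 4) + (-21 - 1*33)) = 256 - 1/((42 + 4) + (-21 - 33)) = 256 - 1/(46 - 54) = 256 - 1/(-8) = 256 - 1*(-1/8) = 256 + 1/8 = 2049/8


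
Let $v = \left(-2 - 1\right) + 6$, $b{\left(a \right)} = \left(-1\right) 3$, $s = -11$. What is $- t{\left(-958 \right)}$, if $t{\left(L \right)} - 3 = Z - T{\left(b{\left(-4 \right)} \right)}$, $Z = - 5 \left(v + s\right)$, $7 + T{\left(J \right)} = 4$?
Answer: $-46$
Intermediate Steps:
$b{\left(a \right)} = -3$
$v = 3$ ($v = -3 + 6 = 3$)
$T{\left(J \right)} = -3$ ($T{\left(J \right)} = -7 + 4 = -3$)
$Z = 40$ ($Z = - 5 \left(3 - 11\right) = \left(-5\right) \left(-8\right) = 40$)
$t{\left(L \right)} = 46$ ($t{\left(L \right)} = 3 + \left(40 - -3\right) = 3 + \left(40 + 3\right) = 3 + 43 = 46$)
$- t{\left(-958 \right)} = \left(-1\right) 46 = -46$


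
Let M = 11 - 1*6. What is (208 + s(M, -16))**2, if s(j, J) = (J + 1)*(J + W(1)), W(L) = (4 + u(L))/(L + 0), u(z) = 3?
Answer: 117649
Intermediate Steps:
M = 5 (M = 11 - 6 = 5)
W(L) = 7/L (W(L) = (4 + 3)/(L + 0) = 7/L)
s(j, J) = (1 + J)*(7 + J) (s(j, J) = (J + 1)*(J + 7/1) = (1 + J)*(J + 7*1) = (1 + J)*(J + 7) = (1 + J)*(7 + J))
(208 + s(M, -16))**2 = (208 + (7 + (-16)**2 + 8*(-16)))**2 = (208 + (7 + 256 - 128))**2 = (208 + 135)**2 = 343**2 = 117649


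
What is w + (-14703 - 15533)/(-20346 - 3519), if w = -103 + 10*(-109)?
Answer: -28440709/23865 ≈ -1191.7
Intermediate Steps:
w = -1193 (w = -103 - 1090 = -1193)
w + (-14703 - 15533)/(-20346 - 3519) = -1193 + (-14703 - 15533)/(-20346 - 3519) = -1193 - 30236/(-23865) = -1193 - 30236*(-1/23865) = -1193 + 30236/23865 = -28440709/23865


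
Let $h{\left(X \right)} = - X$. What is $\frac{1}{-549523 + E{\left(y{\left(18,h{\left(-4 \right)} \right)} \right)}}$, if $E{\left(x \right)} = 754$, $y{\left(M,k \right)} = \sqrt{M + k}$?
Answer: $- \frac{1}{548769} \approx -1.8223 \cdot 10^{-6}$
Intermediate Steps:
$\frac{1}{-549523 + E{\left(y{\left(18,h{\left(-4 \right)} \right)} \right)}} = \frac{1}{-549523 + 754} = \frac{1}{-548769} = - \frac{1}{548769}$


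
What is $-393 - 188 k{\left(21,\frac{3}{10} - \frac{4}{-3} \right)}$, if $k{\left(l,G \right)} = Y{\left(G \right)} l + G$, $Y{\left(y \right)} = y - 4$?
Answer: $\frac{129653}{15} \approx 8643.5$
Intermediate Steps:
$Y{\left(y \right)} = -4 + y$
$k{\left(l,G \right)} = G + l \left(-4 + G\right)$ ($k{\left(l,G \right)} = \left(-4 + G\right) l + G = l \left(-4 + G\right) + G = G + l \left(-4 + G\right)$)
$-393 - 188 k{\left(21,\frac{3}{10} - \frac{4}{-3} \right)} = -393 - 188 \left(\left(\frac{3}{10} - \frac{4}{-3}\right) + 21 \left(-4 + \left(\frac{3}{10} - \frac{4}{-3}\right)\right)\right) = -393 - 188 \left(\left(3 \cdot \frac{1}{10} - - \frac{4}{3}\right) + 21 \left(-4 + \left(3 \cdot \frac{1}{10} - - \frac{4}{3}\right)\right)\right) = -393 - 188 \left(\left(\frac{3}{10} + \frac{4}{3}\right) + 21 \left(-4 + \left(\frac{3}{10} + \frac{4}{3}\right)\right)\right) = -393 - 188 \left(\frac{49}{30} + 21 \left(-4 + \frac{49}{30}\right)\right) = -393 - 188 \left(\frac{49}{30} + 21 \left(- \frac{71}{30}\right)\right) = -393 - 188 \left(\frac{49}{30} - \frac{497}{10}\right) = -393 - - \frac{135548}{15} = -393 + \frac{135548}{15} = \frac{129653}{15}$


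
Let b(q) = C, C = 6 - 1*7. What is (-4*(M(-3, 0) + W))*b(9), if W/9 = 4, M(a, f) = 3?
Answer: 156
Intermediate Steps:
W = 36 (W = 9*4 = 36)
C = -1 (C = 6 - 7 = -1)
b(q) = -1
(-4*(M(-3, 0) + W))*b(9) = -4*(3 + 36)*(-1) = -4*39*(-1) = -156*(-1) = 156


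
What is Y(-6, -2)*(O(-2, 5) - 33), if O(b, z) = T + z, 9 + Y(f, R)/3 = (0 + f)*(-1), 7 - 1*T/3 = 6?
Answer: 225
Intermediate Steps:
T = 3 (T = 21 - 3*6 = 21 - 18 = 3)
Y(f, R) = -27 - 3*f (Y(f, R) = -27 + 3*((0 + f)*(-1)) = -27 + 3*(f*(-1)) = -27 + 3*(-f) = -27 - 3*f)
O(b, z) = 3 + z
Y(-6, -2)*(O(-2, 5) - 33) = (-27 - 3*(-6))*((3 + 5) - 33) = (-27 + 18)*(8 - 33) = -9*(-25) = 225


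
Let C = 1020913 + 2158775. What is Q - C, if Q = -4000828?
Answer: -7180516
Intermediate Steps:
C = 3179688
Q - C = -4000828 - 1*3179688 = -4000828 - 3179688 = -7180516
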